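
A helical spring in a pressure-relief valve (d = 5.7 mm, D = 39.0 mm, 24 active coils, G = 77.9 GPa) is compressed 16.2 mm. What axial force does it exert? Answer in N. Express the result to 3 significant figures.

k = Gd⁴/(8D³N_a) = (77.9×10³)(5.7⁴)/(8·39.0³·24) = 7.2201 N/mm
F = k·δ = 7.2201 × 16.2 = 116.97 N

117 N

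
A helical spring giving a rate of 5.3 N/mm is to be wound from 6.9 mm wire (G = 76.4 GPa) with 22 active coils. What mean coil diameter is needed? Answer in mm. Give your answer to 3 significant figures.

57.0 mm

D = (Gd⁴/(8N_a·k))^(1/3) = (76.4×10³·6.9⁴/(8·22·5.3))^(1/3)
  = (185653)^(1/3) = 57.0471 mm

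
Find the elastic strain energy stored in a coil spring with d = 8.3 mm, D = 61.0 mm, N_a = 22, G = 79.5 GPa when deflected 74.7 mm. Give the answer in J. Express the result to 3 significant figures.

k = Gd⁴/(8D³N_a) = (79.5×10³)(8.3⁴)/(8·61.0³·22) = 9.4445 N/mm
U = ½kδ² = 0.5 × 9.4445 × 74.7² = 26350 N·mm = 26.35 J

26.4 J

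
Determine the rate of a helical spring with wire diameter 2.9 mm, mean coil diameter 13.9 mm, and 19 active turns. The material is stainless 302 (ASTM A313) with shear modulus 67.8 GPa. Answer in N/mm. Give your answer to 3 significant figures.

11.7 N/mm

k = Gd⁴/(8D³N_a) = (67.8×10³ × 2.9⁴) / (8 × 13.9³ × 19)
  = 4.79537e+06 / 408214 = 11.747 N/mm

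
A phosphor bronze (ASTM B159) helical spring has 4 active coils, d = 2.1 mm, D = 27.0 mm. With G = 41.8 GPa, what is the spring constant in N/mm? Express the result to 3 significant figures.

1.29 N/mm

k = Gd⁴/(8D³N_a) = (41.8×10³ × 2.1⁴) / (8 × 27.0³ × 4)
  = 812931 / 629856 = 1.2907 N/mm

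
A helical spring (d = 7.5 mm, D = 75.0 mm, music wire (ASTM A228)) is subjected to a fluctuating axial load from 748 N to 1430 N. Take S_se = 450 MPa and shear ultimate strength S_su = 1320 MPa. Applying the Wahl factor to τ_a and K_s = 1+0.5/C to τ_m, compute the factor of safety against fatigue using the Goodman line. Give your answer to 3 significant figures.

1.27

C = D/d = 75.0/7.5 = 10.0000; K_W = (4C−1)/(4C−4)+0.615/C = 1.1448; K_s = 1+0.5/C = 1.0500
F_a = (F_max−F_min)/2 = 341 N; F_m = (F_max+F_min)/2 = 1089 N
τ_a = K_W·8F_aD/(πd³) = 1.1448 × 154.37 = 176.73 MPa
τ_m = K_s·8F_mD/(πd³) = 1.0500 × 493 = 517.65 MPa
Goodman: 1/n_f = τ_a/S_se + τ_m/S_su = 176.73/450 + 517.65/1320 = 0.39274 + 0.39216 = 0.78489
n_f = 1/0.78489 = 1.274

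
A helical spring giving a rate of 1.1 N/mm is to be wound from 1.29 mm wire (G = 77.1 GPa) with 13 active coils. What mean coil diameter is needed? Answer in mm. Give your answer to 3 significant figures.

12.3 mm

D = (Gd⁴/(8N_a·k))^(1/3) = (77.1×10³·1.29⁴/(8·13·1.1))^(1/3)
  = (1866.32)^(1/3) = 12.3120 mm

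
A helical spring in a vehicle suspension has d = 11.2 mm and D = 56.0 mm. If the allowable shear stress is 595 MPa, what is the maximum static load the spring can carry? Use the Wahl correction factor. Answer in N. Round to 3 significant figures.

4470 N

C = D/d = 56.0/11.2 = 5.0000
K_W = (4C−1)/(4C−4) + 0.615/C = 19.000/16.000 + 0.1230 = 1.3105
τ_max = K·8FD/(πd³) → F_max = τ_allow·πd³/(8DK)
F_max = 595·π·11.2³/(8·56.0·1.3105) = 2.6262e+06/587.1 = 4473.1 N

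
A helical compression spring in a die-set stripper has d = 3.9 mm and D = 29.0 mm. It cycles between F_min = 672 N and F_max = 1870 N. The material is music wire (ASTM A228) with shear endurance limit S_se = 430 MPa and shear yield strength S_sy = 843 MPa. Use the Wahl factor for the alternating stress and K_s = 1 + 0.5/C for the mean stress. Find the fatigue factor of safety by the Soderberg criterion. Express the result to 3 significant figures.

C = D/d = 29.0/3.9 = 7.4359; K_W = (4C−1)/(4C−4)+0.615/C = 1.1992; K_s = 1+0.5/C = 1.0672
F_a = (F_max−F_min)/2 = 599 N; F_m = (F_max+F_min)/2 = 1271 N
τ_a = K_W·8F_aD/(πd³) = 1.1992 × 745.71 = 894.29 MPa
τ_m = K_s·8F_mD/(πd³) = 1.0672 × 1582.3 = 1688.7 MPa
Soderberg: 1/n_f = τ_a/S_se + τ_m/S_sy = 894.29/430 + 1688.7/843 = 2.07974 + 2.00320 = 4.0829
n_f = 1/4.0829 = 0.2449

0.245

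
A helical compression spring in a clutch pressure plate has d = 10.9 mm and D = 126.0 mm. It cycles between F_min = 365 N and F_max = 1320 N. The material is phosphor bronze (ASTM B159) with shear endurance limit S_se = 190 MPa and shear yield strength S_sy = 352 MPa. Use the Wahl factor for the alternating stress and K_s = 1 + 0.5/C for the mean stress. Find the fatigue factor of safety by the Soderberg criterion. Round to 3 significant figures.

0.758

C = D/d = 126.0/10.9 = 11.5596; K_W = (4C−1)/(4C−4)+0.615/C = 1.1242; K_s = 1+0.5/C = 1.0433
F_a = (F_max−F_min)/2 = 477.5 N; F_m = (F_max+F_min)/2 = 842.5 N
τ_a = K_W·8F_aD/(πd³) = 1.1242 × 118.31 = 133 MPa
τ_m = K_s·8F_mD/(πd³) = 1.0433 × 208.74 = 217.77 MPa
Soderberg: 1/n_f = τ_a/S_se + τ_m/S_sy = 133/190 + 217.77/352 = 0.70001 + 0.61865 = 1.3187
n_f = 1/1.3187 = 0.7583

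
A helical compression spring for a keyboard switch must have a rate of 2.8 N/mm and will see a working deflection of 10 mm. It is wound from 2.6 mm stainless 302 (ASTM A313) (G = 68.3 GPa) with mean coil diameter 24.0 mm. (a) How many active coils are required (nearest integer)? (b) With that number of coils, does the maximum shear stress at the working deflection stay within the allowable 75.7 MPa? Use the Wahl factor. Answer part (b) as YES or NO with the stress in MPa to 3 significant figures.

N_a = Gd⁴/(8D³k) = (68.3×10³)(2.6⁴)/(8·24.0³·2.8) = 10.08 → N_a = 10
Actual rate k = Gd⁴/(8D³·10) = 2.8222 N/mm
Working load F = kδ = 2.8222·10 = 28.222 N
C = 24.0/2.6 = 9.2308; K_W = (4C−1)/(4C−4)+0.615/C = 1.1577
τ_max = K_W·8FD/(πd³) = 1.1577·98.134 = 113.61 MPa
τ_max > 75.7 MPa → exceeds allowable

(a) 10 coils; (b) NO, τ_max = 114 MPa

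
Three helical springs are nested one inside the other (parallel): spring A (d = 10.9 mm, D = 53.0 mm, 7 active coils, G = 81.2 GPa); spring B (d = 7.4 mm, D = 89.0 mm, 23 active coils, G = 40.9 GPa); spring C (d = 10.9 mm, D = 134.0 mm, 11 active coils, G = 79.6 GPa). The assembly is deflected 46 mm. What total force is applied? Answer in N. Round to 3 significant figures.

6610 N

k_A = Gd⁴/(8D³N_a) = (81.2×10³)(10.9⁴)/(8·53.0³·7) = 137.48 N/mm
k_B = Gd⁴/(8D³N_a) = (40.9×10³)(7.4⁴)/(8·89.0³·23) = 0.9455 N/mm
k_C = Gd⁴/(8D³N_a) = (79.6×10³)(10.9⁴)/(8·134.0³·11) = 5.3067 N/mm
Parallel: k_eq = 137.48 + 0.9455 + 5.3067 = 143.73 N/mm
F = k_eq·δ = 143.73·46 = 6611.8 N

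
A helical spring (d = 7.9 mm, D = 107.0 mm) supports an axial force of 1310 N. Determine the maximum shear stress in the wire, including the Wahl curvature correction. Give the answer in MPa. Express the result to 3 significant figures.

800 MPa

Spring index C = D/d = 107.0/7.9 = 13.5443
K_W = (4C−1)/(4C−4) + 0.615/C = 53.177/50.177 + 0.0454 = 1.1052
τ₀ = 8FD/(πd³) = 8·1310·107.0/(π·7.9³) = 1.12136e+06/1548.9 = 723.96 MPa
τ_max = K·τ₀ = 1.1052 × 723.96 = 800.12 MPa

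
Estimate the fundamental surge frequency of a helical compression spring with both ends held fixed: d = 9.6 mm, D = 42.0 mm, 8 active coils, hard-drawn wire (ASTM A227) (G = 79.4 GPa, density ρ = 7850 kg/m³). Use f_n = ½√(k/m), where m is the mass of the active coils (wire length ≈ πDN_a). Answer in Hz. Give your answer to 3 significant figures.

243 Hz

k = Gd⁴/(8D³N_a) = (79.4×10³)(9.6⁴)/(8·42.0³·8) = 142.23 N/mm = 1.4223e+05 N/m
Wire length L = πDN_a = π·42.0·8 = 1055.6 mm
m = ρ·(πd²/4)·L = 7850 × 72.382×10⁻⁶ m² × 1.0556 m = 0.59978 kg
f_n = ½√(k/m) = 0.5·√(1.4223e+05/0.59978) = 0.5·√(2.3713e+05) = 243.48 Hz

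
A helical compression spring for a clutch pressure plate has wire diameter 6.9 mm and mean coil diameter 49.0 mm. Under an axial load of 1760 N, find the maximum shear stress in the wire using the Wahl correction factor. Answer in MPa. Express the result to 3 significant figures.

809 MPa

Spring index C = D/d = 49.0/6.9 = 7.1014
K_W = (4C−1)/(4C−4) + 0.615/C = 27.406/24.406 + 0.0866 = 1.2095
τ₀ = 8FD/(πd³) = 8·1760·49.0/(π·6.9³) = 689920/1032 = 668.5 MPa
τ_max = K·τ₀ = 1.2095 × 668.5 = 808.57 MPa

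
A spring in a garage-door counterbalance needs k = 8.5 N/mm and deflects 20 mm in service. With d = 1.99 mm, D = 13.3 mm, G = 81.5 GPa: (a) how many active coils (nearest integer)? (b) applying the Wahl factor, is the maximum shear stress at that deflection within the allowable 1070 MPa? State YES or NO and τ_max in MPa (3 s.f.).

N_a = Gd⁴/(8D³k) = (81.5×10³)(1.99⁴)/(8·13.3³·8.5) = 7.989 → N_a = 8
Actual rate k = Gd⁴/(8D³·8) = 8.4886 N/mm
Working load F = kδ = 8.4886·20 = 169.77 N
C = 13.3/1.99 = 6.6834; K_W = (4C−1)/(4C−4)+0.615/C = 1.2240
τ_max = K_W·8FD/(πd³) = 1.2240·729.62 = 893.04 MPa
τ_max ≤ 1070 MPa → acceptable

(a) 8 coils; (b) YES, τ_max = 893 MPa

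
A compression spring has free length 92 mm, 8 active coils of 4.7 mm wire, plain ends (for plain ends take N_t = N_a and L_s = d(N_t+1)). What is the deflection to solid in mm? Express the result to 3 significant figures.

49.7 mm

N_t = 8; L_s = 4.7·9 = 42.3 mm
δ_solid = L₀ − L_s = 92 − 42.3 = 49.7 mm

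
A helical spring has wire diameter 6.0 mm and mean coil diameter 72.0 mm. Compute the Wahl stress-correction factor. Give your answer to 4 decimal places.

C = D/d = 72.0/6.0 = 12.0000
K_W = (4C−1)/(4C−4) + 0.615/C = 47.000/44.000 + 0.0512 = 1.1194

1.1194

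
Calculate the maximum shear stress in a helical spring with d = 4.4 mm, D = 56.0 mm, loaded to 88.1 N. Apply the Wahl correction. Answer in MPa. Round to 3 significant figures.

Spring index C = D/d = 56.0/4.4 = 12.7273
K_W = (4C−1)/(4C−4) + 0.615/C = 49.909/46.909 + 0.0483 = 1.1123
τ₀ = 8FD/(πd³) = 8·88.1·56.0/(π·4.4³) = 39468.8/267.61 = 147.48 MPa
τ_max = K·τ₀ = 1.1123 × 147.48 = 164.04 MPa

164 MPa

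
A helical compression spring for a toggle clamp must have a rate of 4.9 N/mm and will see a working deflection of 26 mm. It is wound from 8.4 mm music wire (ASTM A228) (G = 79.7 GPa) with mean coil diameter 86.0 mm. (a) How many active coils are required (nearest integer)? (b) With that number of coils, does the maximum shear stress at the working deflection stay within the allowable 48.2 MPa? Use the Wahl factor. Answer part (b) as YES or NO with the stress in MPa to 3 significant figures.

N_a = Gd⁴/(8D³k) = (79.7×10³)(8.4⁴)/(8·86.0³·4.9) = 15.91 → N_a = 16
Actual rate k = Gd⁴/(8D³·16) = 4.8738 N/mm
Working load F = kδ = 4.8738·26 = 126.72 N
C = 86.0/8.4 = 10.2381; K_W = (4C−1)/(4C−4)+0.615/C = 1.1413
τ_max = K_W·8FD/(πd³) = 1.1413·46.821 = 53.435 MPa
τ_max > 48.2 MPa → exceeds allowable

(a) 16 coils; (b) NO, τ_max = 53.4 MPa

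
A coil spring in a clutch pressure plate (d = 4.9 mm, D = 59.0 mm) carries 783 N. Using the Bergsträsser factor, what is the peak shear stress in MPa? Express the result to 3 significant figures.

1110 MPa

Spring index C = D/d = 59.0/4.9 = 12.0408
K_B = (4C+2)/(4C−3) = 50.163/45.163 = 1.1107
τ₀ = 8FD/(πd³) = 8·783·59.0/(π·4.9³) = 369576/369.61 = 999.92 MPa
τ_max = K·τ₀ = 1.1107 × 999.92 = 1110.6 MPa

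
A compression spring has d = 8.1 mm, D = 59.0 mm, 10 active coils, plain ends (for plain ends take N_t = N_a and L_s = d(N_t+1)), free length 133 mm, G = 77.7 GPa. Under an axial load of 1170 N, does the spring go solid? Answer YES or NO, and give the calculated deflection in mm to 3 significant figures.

YES, δ = 57.5 mm

k = Gd⁴/(8D³N_a) = (77.7×10³)(8.1⁴)/(8·59.0³·10) = 20.357 N/mm
N_t = 10; L_s = 8.1·11 = 89.1 mm; δ_solid = L₀ − L_s = 133 − 89.1 = 43.9 mm
δ = F/k = 1170/20.357 = 57.474 mm
δ ≥ δ_solid → spring goes solid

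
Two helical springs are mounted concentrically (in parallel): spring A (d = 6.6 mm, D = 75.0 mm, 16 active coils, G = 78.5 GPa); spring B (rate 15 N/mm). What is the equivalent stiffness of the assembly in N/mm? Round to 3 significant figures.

k_A = Gd⁴/(8D³N_a) = (78.5×10³)(6.6⁴)/(8·75.0³·16) = 2.7584 N/mm
Parallel: k_eq = 2.7584 + 15 = 17.758 N/mm

17.8 N/mm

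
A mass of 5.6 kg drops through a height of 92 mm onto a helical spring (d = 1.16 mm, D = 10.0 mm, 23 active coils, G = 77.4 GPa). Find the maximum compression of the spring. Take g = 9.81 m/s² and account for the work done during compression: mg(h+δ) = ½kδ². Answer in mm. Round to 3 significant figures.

k = Gd⁴/(8D³N_a) = (77.4×10³)(1.16⁴)/(8·10.0³·23) = 0.76165 N/mm
W = mg = 5.6 × 9.81 = 54.936 N
½kδ² − Wδ − Wh = 0 → δ = (W + √(W² + 2kWh))/k
δ = (54.936 + √(3018 + 7698.92))/0.76165 = (54.936 + 103.52)/0.76165 = 208.05 mm

208 mm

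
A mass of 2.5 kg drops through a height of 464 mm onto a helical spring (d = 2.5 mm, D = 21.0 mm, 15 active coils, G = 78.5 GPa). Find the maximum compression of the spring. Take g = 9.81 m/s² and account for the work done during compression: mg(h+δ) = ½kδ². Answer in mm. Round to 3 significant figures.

100 mm

k = Gd⁴/(8D³N_a) = (78.5×10³)(2.5⁴)/(8·21.0³·15) = 2.7592 N/mm
W = mg = 2.5 × 9.81 = 24.525 N
½kδ² − Wδ − Wh = 0 → δ = (W + √(W² + 2kWh))/k
δ = (24.525 + √(601.48 + 62798.3))/2.7592 = (24.525 + 251.79)/2.7592 = 100.14 mm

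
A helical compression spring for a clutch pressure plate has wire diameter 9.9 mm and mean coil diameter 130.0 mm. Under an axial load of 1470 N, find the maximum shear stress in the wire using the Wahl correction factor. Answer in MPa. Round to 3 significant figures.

556 MPa

Spring index C = D/d = 130.0/9.9 = 13.1313
K_W = (4C−1)/(4C−4) + 0.615/C = 51.525/48.525 + 0.0468 = 1.1087
τ₀ = 8FD/(πd³) = 8·1470·130.0/(π·9.9³) = 1.5288e+06/3048.3 = 501.53 MPa
τ_max = K·τ₀ = 1.1087 × 501.53 = 556.02 MPa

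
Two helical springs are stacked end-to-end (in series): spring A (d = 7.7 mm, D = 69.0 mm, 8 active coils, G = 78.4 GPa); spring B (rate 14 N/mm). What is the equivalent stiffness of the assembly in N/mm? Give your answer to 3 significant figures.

k_A = Gd⁴/(8D³N_a) = (78.4×10³)(7.7⁴)/(8·69.0³·8) = 13.108 N/mm
Series: 1/k_eq = 1/13.108 + 1/14 = 0.14772; k_eq = 6.7698 N/mm

6.77 N/mm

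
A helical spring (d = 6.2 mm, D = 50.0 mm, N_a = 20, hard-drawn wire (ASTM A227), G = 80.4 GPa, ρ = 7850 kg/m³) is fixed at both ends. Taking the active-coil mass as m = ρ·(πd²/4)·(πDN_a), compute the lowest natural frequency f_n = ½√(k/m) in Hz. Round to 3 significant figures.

k = Gd⁴/(8D³N_a) = (80.4×10³)(6.2⁴)/(8·50.0³·20) = 5.9401 N/mm = 5940.1 N/m
Wire length L = πDN_a = π·50.0·20 = 3141.6 mm
m = ρ·(πd²/4)·L = 7850 × 30.191×10⁻⁶ m² × 3.1416 m = 0.74455 kg
f_n = ½√(k/m) = 0.5·√(5940.1/0.74455) = 0.5·√(7978.1) = 44.66 Hz

44.7 Hz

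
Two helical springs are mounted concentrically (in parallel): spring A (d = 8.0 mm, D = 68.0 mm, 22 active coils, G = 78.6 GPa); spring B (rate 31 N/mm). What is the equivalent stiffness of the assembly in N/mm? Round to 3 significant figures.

k_A = Gd⁴/(8D³N_a) = (78.6×10³)(8.0⁴)/(8·68.0³·22) = 5.8176 N/mm
Parallel: k_eq = 5.8176 + 31 = 36.818 N/mm

36.8 N/mm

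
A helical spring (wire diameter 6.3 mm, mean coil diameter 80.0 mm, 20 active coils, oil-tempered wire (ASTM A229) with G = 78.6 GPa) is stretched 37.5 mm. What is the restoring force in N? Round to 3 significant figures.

56.7 N

k = Gd⁴/(8D³N_a) = (78.6×10³)(6.3⁴)/(8·80.0³·20) = 1.5115 N/mm
F = k·δ = 1.5115 × 37.5 = 56.68 N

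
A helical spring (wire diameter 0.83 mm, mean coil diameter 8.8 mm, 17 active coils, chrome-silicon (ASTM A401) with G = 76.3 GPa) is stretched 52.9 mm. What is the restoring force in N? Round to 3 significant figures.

20.7 N

k = Gd⁴/(8D³N_a) = (76.3×10³)(0.83⁴)/(8·8.8³·17) = 0.39071 N/mm
F = k·δ = 0.39071 × 52.9 = 20.668 N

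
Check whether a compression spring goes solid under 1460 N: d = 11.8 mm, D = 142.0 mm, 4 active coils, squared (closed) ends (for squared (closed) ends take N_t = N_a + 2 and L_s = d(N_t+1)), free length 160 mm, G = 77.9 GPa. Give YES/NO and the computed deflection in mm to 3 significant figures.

k = Gd⁴/(8D³N_a) = (77.9×10³)(11.8⁴)/(8·142.0³·4) = 16.484 N/mm
N_t = 6; L_s = 11.8·7 = 82.6 mm; δ_solid = L₀ − L_s = 160 − 82.6 = 77.4 mm
δ = F/k = 1460/16.484 = 88.573 mm
δ ≥ δ_solid → spring goes solid

YES, δ = 88.6 mm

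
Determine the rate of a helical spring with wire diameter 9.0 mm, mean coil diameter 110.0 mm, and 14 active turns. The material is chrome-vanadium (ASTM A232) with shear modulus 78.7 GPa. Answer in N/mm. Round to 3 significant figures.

k = Gd⁴/(8D³N_a) = (78.7×10³ × 9.0⁴) / (8 × 110.0³ × 14)
  = 5.16351e+08 / 1.49072e+08 = 3.4638 N/mm

3.46 N/mm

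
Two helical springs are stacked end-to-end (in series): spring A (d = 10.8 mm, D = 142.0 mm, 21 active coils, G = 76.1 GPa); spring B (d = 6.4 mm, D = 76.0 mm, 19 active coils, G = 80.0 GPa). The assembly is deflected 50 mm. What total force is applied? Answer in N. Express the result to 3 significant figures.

k_A = Gd⁴/(8D³N_a) = (76.1×10³)(10.8⁴)/(8·142.0³·21) = 2.1523 N/mm
k_B = Gd⁴/(8D³N_a) = (80.0×10³)(6.4⁴)/(8·76.0³·19) = 2.0115 N/mm
Series: 1/k_eq = 1/2.1523 + 1/2.0115 = 0.96175; k_eq = 1.0398 N/mm
F = k_eq·δ = 1.0398·50 = 51.988 N

52.0 N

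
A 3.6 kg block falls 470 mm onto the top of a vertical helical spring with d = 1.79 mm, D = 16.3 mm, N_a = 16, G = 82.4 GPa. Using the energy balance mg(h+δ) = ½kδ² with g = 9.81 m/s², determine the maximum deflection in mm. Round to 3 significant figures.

172 mm

k = Gd⁴/(8D³N_a) = (82.4×10³)(1.79⁴)/(8·16.3³·16) = 1.526 N/mm
W = mg = 3.6 × 9.81 = 35.316 N
½kδ² − Wδ − Wh = 0 → δ = (W + √(W² + 2kWh))/k
δ = (35.316 + √(1247.2 + 50660.1))/1.526 = (35.316 + 227.83)/1.526 = 172.44 mm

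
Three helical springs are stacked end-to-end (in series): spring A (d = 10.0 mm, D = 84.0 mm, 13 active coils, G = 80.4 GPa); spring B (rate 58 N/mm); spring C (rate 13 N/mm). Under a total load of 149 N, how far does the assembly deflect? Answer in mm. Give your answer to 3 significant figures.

25.5 mm

k_A = Gd⁴/(8D³N_a) = (80.4×10³)(10.0⁴)/(8·84.0³·13) = 13.043 N/mm
Series: 1/k_eq = 1/13.043 + 1/58 + 1/13 = 0.17083; k_eq = 5.8537 N/mm
δ = F/k_eq = 149/5.8537 = 25.454 mm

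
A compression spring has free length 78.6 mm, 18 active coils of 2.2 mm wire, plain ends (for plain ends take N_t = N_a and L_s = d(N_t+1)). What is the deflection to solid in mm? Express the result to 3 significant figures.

36.8 mm

N_t = 18; L_s = 2.2·19 = 41.8 mm
δ_solid = L₀ − L_s = 78.6 − 41.8 = 36.8 mm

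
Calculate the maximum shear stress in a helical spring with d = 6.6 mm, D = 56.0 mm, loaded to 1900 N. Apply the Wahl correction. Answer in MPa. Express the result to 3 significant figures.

1110 MPa

Spring index C = D/d = 56.0/6.6 = 8.4848
K_W = (4C−1)/(4C−4) + 0.615/C = 32.939/29.939 + 0.0725 = 1.1727
τ₀ = 8FD/(πd³) = 8·1900·56.0/(π·6.6³) = 851200/903.2 = 942.43 MPa
τ_max = K·τ₀ = 1.1727 × 942.43 = 1105.2 MPa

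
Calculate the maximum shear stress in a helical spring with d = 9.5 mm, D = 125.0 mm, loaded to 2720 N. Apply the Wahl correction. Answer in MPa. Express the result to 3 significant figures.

Spring index C = D/d = 125.0/9.5 = 13.1579
K_W = (4C−1)/(4C−4) + 0.615/C = 51.632/48.632 + 0.0467 = 1.1084
τ₀ = 8FD/(πd³) = 8·2720·125.0/(π·9.5³) = 2.72e+06/2693.5 = 1009.8 MPa
τ_max = K·τ₀ = 1.1084 × 1009.8 = 1119.3 MPa

1120 MPa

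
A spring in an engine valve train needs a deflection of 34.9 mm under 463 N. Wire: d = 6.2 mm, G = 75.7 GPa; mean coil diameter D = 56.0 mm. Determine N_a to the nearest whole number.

6

Required rate k = F/δ = 463/34.9 = 13.266 N/mm
N_a = Gd⁴/(8D³k) = (75.7×10³ × 6.2⁴)/(8 × 56.0³ × 13.266)
    = 1.11857e+08 / 1.86384e+07 = 6.001 → 6 coils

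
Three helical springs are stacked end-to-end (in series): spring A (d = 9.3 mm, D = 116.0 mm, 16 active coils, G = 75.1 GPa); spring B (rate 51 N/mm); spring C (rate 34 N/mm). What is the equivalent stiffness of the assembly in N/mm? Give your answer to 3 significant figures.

2.47 N/mm

k_A = Gd⁴/(8D³N_a) = (75.1×10³)(9.3⁴)/(8·116.0³·16) = 2.8118 N/mm
Series: 1/k_eq = 1/2.8118 + 1/51 + 1/34 = 0.40466; k_eq = 2.4712 N/mm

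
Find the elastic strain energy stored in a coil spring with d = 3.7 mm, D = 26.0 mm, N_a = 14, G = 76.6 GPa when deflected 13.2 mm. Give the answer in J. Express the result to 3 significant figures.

0.635 J

k = Gd⁴/(8D³N_a) = (76.6×10³)(3.7⁴)/(8·26.0³·14) = 7.2929 N/mm
U = ½kδ² = 0.5 × 7.2929 × 13.2² = 635.35 N·mm = 0.63535 J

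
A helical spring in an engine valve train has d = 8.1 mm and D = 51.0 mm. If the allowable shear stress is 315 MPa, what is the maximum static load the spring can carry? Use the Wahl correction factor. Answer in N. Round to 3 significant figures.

1040 N

C = D/d = 51.0/8.1 = 6.2963
K_W = (4C−1)/(4C−4) + 0.615/C = 24.185/21.185 + 0.0977 = 1.2393
τ_max = K·8FD/(πd³) → F_max = τ_allow·πd³/(8DK)
F_max = 315·π·8.1³/(8·51.0·1.2393) = 5.2591e+05/505.63 = 1040.1 N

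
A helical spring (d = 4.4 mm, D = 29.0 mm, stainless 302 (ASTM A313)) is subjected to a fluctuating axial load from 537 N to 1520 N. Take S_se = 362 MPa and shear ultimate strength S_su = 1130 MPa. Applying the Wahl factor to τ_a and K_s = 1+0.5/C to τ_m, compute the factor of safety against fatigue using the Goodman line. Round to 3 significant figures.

0.436

C = D/d = 29.0/4.4 = 6.5909; K_W = (4C−1)/(4C−4)+0.615/C = 1.2275; K_s = 1+0.5/C = 1.0759
F_a = (F_max−F_min)/2 = 491.5 N; F_m = (F_max+F_min)/2 = 1028.5 N
τ_a = K_W·8F_aD/(πd³) = 1.2275 × 426.09 = 523.01 MPa
τ_m = K_s·8F_mD/(πd³) = 1.0759 × 891.63 = 959.27 MPa
Goodman: 1/n_f = τ_a/S_se + τ_m/S_su = 523.01/362 + 959.27/1130 = 1.44478 + 0.84891 = 2.2937
n_f = 1/2.2937 = 0.436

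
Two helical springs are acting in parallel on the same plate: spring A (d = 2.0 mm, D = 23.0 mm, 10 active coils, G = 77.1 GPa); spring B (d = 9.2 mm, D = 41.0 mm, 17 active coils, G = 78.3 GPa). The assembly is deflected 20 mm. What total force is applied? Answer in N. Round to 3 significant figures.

1220 N

k_A = Gd⁴/(8D³N_a) = (77.1×10³)(2.0⁴)/(8·23.0³·10) = 1.2674 N/mm
k_B = Gd⁴/(8D³N_a) = (78.3×10³)(9.2⁴)/(8·41.0³·17) = 59.844 N/mm
Parallel: k_eq = 1.2674 + 59.844 = 61.112 N/mm
F = k_eq·δ = 61.112·20 = 1222.2 N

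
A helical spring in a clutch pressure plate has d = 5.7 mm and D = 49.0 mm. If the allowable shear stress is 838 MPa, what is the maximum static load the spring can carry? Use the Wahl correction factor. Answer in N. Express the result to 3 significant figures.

C = D/d = 49.0/5.7 = 8.5965
K_W = (4C−1)/(4C−4) + 0.615/C = 33.386/30.386 + 0.0715 = 1.1703
τ_max = K·8FD/(πd³) → F_max = τ_allow·πd³/(8DK)
F_max = 838·π·5.7³/(8·49.0·1.1703) = 4.8755e+05/458.75 = 1062.8 N

1060 N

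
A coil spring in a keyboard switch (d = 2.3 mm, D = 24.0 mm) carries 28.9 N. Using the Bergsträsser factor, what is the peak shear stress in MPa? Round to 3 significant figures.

164 MPa

Spring index C = D/d = 24.0/2.3 = 10.4348
K_B = (4C+2)/(4C−3) = 43.739/38.739 = 1.1291
τ₀ = 8FD/(πd³) = 8·28.9·24.0/(π·2.3³) = 5548.8/38.224 = 145.17 MPa
τ_max = K·τ₀ = 1.1291 × 145.17 = 163.9 MPa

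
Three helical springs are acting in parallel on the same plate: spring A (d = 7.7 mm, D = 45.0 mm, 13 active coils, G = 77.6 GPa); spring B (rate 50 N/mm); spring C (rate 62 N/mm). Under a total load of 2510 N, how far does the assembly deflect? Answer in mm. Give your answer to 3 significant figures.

17.8 mm

k_A = Gd⁴/(8D³N_a) = (77.6×10³)(7.7⁴)/(8·45.0³·13) = 28.784 N/mm
Parallel: k_eq = 28.784 + 50 + 62 = 140.78 N/mm
δ = F/k_eq = 2510/140.78 = 17.829 mm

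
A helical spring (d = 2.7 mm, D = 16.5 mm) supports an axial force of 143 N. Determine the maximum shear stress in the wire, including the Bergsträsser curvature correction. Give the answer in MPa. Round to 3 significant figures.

Spring index C = D/d = 16.5/2.7 = 6.1111
K_B = (4C+2)/(4C−3) = 26.444/21.444 = 1.2332
τ₀ = 8FD/(πd³) = 8·143·16.5/(π·2.7³) = 18876/61.836 = 305.26 MPa
τ_max = K·τ₀ = 1.2332 × 305.26 = 376.43 MPa

376 MPa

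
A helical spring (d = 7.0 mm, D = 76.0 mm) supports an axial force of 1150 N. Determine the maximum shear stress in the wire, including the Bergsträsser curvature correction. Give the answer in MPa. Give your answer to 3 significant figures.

Spring index C = D/d = 76.0/7.0 = 10.8571
K_B = (4C+2)/(4C−3) = 45.429/40.429 = 1.1237
τ₀ = 8FD/(πd³) = 8·1150·76.0/(π·7.0³) = 699200/1077.6 = 648.87 MPa
τ_max = K·τ₀ = 1.1237 × 648.87 = 729.12 MPa

729 MPa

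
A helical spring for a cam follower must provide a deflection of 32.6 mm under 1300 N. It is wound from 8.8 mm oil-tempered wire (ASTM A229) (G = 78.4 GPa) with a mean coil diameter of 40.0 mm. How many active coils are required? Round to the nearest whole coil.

23

Required rate k = F/δ = 1300/32.6 = 39.877 N/mm
N_a = Gd⁴/(8D³k) = (78.4×10³ × 8.8⁴)/(8 × 40.0³ × 39.877)
    = 4.70161e+08 / 2.04172e+07 = 23.03 → 23 coils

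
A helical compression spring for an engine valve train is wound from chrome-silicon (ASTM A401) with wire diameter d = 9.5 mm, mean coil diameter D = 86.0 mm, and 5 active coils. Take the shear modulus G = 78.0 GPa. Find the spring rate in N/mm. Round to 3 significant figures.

k = Gd⁴/(8D³N_a) = (78.0×10³ × 9.5⁴) / (8 × 86.0³ × 5)
  = 6.35315e+08 / 2.54422e+07 = 24.971 N/mm

25.0 N/mm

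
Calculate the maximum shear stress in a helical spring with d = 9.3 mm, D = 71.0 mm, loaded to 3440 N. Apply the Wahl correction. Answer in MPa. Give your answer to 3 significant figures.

Spring index C = D/d = 71.0/9.3 = 7.6344
K_W = (4C−1)/(4C−4) + 0.615/C = 29.538/26.538 + 0.0806 = 1.1936
τ₀ = 8FD/(πd³) = 8·3440·71.0/(π·9.3³) = 1.95392e+06/2527 = 773.23 MPa
τ_max = K·τ₀ = 1.1936 × 773.23 = 922.93 MPa

923 MPa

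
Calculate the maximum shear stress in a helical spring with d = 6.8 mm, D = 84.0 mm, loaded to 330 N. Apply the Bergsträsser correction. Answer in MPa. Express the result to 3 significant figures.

Spring index C = D/d = 84.0/6.8 = 12.3529
K_B = (4C+2)/(4C−3) = 51.412/46.412 = 1.1077
τ₀ = 8FD/(πd³) = 8·330·84.0/(π·6.8³) = 221760/987.82 = 224.49 MPa
τ_max = K·τ₀ = 1.1077 × 224.49 = 248.68 MPa

249 MPa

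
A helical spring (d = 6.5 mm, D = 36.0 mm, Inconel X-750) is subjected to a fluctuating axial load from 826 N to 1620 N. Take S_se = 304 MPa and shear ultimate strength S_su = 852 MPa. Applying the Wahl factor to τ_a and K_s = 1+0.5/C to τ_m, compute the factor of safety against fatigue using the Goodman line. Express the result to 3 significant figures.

C = D/d = 36.0/6.5 = 5.5385; K_W = (4C−1)/(4C−4)+0.615/C = 1.2763; K_s = 1+0.5/C = 1.0903
F_a = (F_max−F_min)/2 = 397 N; F_m = (F_max+F_min)/2 = 1223 N
τ_a = K_W·8F_aD/(πd³) = 1.2763 × 132.52 = 169.14 MPa
τ_m = K_s·8F_mD/(πd³) = 1.0903 × 408.25 = 445.11 MPa
Goodman: 1/n_f = τ_a/S_se + τ_m/S_su = 169.14/304 + 445.11/852 = 0.55638 + 0.52243 = 1.0788
n_f = 1/1.0788 = 0.9269

0.927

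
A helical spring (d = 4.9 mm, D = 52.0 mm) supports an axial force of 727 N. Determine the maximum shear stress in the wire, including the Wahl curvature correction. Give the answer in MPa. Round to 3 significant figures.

Spring index C = D/d = 52.0/4.9 = 10.6122
K_W = (4C−1)/(4C−4) + 0.615/C = 41.449/38.449 + 0.0580 = 1.1360
τ₀ = 8FD/(πd³) = 8·727·52.0/(π·4.9³) = 302432/369.61 = 818.26 MPa
τ_max = K·τ₀ = 1.1360 × 818.26 = 929.52 MPa

930 MPa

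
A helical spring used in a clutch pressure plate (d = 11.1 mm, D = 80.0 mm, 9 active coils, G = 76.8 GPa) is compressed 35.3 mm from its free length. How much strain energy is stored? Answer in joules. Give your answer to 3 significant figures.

19.7 J

k = Gd⁴/(8D³N_a) = (76.8×10³)(11.1⁴)/(8·80.0³·9) = 31.626 N/mm
U = ½kδ² = 0.5 × 31.626 × 35.3² = 19705 N·mm = 19.705 J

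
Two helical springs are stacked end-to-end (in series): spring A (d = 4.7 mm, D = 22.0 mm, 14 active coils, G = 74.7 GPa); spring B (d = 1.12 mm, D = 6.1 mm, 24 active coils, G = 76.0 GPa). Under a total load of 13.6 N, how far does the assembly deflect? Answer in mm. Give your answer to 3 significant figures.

k_A = Gd⁴/(8D³N_a) = (74.7×10³)(4.7⁴)/(8·22.0³·14) = 30.565 N/mm
k_B = Gd⁴/(8D³N_a) = (76.0×10³)(1.12⁴)/(8·6.1³·24) = 2.7441 N/mm
Series: 1/k_eq = 1/30.565 + 1/2.7441 = 0.39714; k_eq = 2.518 N/mm
δ = F/k_eq = 13.6/2.518 = 5.4011 mm

5.40 mm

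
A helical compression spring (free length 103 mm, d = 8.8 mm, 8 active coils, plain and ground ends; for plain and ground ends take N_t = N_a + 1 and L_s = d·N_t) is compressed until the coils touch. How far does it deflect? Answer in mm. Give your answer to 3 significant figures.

23.8 mm

N_t = 9; L_s = 8.8·9 = 79.2 mm
δ_solid = L₀ − L_s = 103 − 79.2 = 23.8 mm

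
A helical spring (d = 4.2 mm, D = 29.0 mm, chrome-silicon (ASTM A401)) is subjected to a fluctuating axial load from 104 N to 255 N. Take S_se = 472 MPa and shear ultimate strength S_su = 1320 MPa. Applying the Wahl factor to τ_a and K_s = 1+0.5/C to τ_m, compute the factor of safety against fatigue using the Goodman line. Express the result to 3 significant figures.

C = D/d = 29.0/4.2 = 6.9048; K_W = (4C−1)/(4C−4)+0.615/C = 1.2161; K_s = 1+0.5/C = 1.0724
F_a = (F_max−F_min)/2 = 75.5 N; F_m = (F_max+F_min)/2 = 179.5 N
τ_a = K_W·8F_aD/(πd³) = 1.2161 × 75.255 = 91.517 MPa
τ_m = K_s·8F_mD/(πd³) = 1.0724 × 178.92 = 191.87 MPa
Goodman: 1/n_f = τ_a/S_se + τ_m/S_su = 91.517/472 + 191.87/1320 = 0.19389 + 0.14536 = 0.33925
n_f = 1/0.33925 = 2.948

2.95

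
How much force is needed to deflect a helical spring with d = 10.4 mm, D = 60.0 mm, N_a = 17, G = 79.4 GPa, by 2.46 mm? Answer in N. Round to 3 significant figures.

k = Gd⁴/(8D³N_a) = (79.4×10³)(10.4⁴)/(8·60.0³·17) = 31.62 N/mm
F = k·δ = 31.62 × 2.46 = 77.785 N

77.8 N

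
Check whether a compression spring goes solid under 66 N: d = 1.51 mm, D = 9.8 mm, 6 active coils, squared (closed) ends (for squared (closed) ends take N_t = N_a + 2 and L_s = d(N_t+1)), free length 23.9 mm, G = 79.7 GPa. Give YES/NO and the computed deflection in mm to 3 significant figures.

k = Gd⁴/(8D³N_a) = (79.7×10³)(1.51⁴)/(8·9.8³·6) = 9.1716 N/mm
N_t = 8; L_s = 1.51·9 = 13.59 mm; δ_solid = L₀ − L_s = 23.9 − 13.59 = 10.31 mm
δ = F/k = 66/9.1716 = 7.1961 mm
δ < δ_solid → spring does not go solid

NO, δ = 7.20 mm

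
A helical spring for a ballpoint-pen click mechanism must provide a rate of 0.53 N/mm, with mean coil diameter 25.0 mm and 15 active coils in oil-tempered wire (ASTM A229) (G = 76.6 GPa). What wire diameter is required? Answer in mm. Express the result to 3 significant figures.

1.90 mm

d = (8D³N_a·k / G)^(1/4) = (8·25.0³·15·0.53 / (76.6×10³))^0.25
  = (12.973)^0.25 = 1.8979 mm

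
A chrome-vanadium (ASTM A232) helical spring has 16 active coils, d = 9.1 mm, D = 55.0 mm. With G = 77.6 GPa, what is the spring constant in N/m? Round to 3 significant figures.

25000 N/m

k = Gd⁴/(8D³N_a) = (77.6×10³ × 9.1⁴) / (8 × 55.0³ × 16)
  = 5.32142e+08 / 2.1296e+07 = 24.988 N/mm = 24988 N/m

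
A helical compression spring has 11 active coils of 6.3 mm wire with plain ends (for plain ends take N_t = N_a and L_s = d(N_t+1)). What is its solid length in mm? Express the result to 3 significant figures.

plain ends: N_t = N_a = 11
L_s = d·(N_t+1) = 6.3 × 12 = 75.6 mm

75.6 mm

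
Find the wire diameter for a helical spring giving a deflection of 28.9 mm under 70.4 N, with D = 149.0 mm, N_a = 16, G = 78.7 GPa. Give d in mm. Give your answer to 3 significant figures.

Required rate k = F/δ = 70.4/28.9 = 2.436 N/mm
d = (8D³N_a·k / G)^(1/4) = (8·149.0³·16·2.436 / (78.7×10³))^0.25
  = (13106)^0.25 = 10.6996 mm

10.7 mm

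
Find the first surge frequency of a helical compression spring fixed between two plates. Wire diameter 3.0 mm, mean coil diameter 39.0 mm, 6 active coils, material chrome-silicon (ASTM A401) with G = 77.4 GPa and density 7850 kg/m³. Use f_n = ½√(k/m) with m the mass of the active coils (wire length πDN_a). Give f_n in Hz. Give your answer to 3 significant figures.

116 Hz

k = Gd⁴/(8D³N_a) = (77.4×10³)(3.0⁴)/(8·39.0³·6) = 2.2019 N/mm = 2201.9 N/m
Wire length L = πDN_a = π·39.0·6 = 735.13 mm
m = ρ·(πd²/4)·L = 7850 × 7.0686×10⁻⁶ m² × 0.73513 m = 0.040791 kg
f_n = ½√(k/m) = 0.5·√(2201.9/0.040791) = 0.5·√(53979) = 116.17 Hz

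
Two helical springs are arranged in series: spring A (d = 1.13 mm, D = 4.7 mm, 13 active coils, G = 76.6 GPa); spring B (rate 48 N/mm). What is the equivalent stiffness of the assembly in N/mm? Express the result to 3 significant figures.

k_A = Gd⁴/(8D³N_a) = (76.6×10³)(1.13⁴)/(8·4.7³·13) = 11.567 N/mm
Series: 1/k_eq = 1/11.567 + 1/48 = 0.10729; k_eq = 9.3208 N/mm

9.32 N/mm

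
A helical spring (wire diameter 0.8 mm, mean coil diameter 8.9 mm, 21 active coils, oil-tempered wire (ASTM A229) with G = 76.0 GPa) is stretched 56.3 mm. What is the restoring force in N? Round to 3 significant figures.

k = Gd⁴/(8D³N_a) = (76.0×10³)(0.8⁴)/(8·8.9³·21) = 0.26284 N/mm
F = k·δ = 0.26284 × 56.3 = 14.798 N

14.8 N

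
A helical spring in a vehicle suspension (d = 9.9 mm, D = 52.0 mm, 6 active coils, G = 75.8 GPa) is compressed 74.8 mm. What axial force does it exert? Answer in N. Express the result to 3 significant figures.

8070 N

k = Gd⁴/(8D³N_a) = (75.8×10³)(9.9⁴)/(8·52.0³·6) = 107.88 N/mm
F = k·δ = 107.88 × 74.8 = 8069.8 N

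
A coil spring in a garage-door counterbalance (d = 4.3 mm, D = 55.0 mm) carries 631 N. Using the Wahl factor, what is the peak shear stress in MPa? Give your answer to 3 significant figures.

Spring index C = D/d = 55.0/4.3 = 12.7907
K_W = (4C−1)/(4C−4) + 0.615/C = 50.163/47.163 + 0.0481 = 1.1117
τ₀ = 8FD/(πd³) = 8·631·55.0/(π·4.3³) = 277640/249.78 = 1111.5 MPa
τ_max = K·τ₀ = 1.1117 × 1111.5 = 1235.7 MPa

1240 MPa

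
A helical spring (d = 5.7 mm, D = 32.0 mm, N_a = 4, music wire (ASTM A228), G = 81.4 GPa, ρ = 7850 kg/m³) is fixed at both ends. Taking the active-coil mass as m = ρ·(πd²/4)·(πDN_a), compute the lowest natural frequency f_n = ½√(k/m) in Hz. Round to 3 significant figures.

k = Gd⁴/(8D³N_a) = (81.4×10³)(5.7⁴)/(8·32.0³·4) = 81.945 N/mm = 81945 N/m
Wire length L = πDN_a = π·32.0·4 = 402.12 mm
m = ρ·(πd²/4)·L = 7850 × 25.518×10⁻⁶ m² × 0.40212 m = 0.080551 kg
f_n = ½√(k/m) = 0.5·√(81945/0.080551) = 0.5·√(1.0173e+06) = 504.31 Hz

504 Hz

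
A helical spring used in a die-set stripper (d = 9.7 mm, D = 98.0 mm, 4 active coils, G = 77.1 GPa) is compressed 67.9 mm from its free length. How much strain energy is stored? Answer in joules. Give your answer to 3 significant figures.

k = Gd⁴/(8D³N_a) = (77.1×10³)(9.7⁴)/(8·98.0³·4) = 22.663 N/mm
U = ½kδ² = 0.5 × 22.663 × 67.9² = 52242 N·mm = 52.242 J

52.2 J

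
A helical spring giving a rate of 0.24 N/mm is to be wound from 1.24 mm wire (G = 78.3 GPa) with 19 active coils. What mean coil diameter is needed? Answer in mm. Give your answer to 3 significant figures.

D = (Gd⁴/(8N_a·k))^(1/3) = (78.3×10³·1.24⁴/(8·19·0.24))^(1/3)
  = (5074.5)^(1/3) = 17.1843 mm

17.2 mm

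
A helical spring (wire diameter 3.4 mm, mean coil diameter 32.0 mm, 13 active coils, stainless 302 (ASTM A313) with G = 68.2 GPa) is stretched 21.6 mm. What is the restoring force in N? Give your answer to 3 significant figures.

57.8 N

k = Gd⁴/(8D³N_a) = (68.2×10³)(3.4⁴)/(8·32.0³·13) = 2.6743 N/mm
F = k·δ = 2.6743 × 21.6 = 57.766 N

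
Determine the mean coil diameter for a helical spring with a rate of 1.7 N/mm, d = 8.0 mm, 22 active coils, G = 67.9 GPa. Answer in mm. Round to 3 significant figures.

D = (Gd⁴/(8N_a·k))^(1/3) = (67.9×10³·8.0⁴/(8·22·1.7))^(1/3)
  = (929540)^(1/3) = 97.5939 mm

97.6 mm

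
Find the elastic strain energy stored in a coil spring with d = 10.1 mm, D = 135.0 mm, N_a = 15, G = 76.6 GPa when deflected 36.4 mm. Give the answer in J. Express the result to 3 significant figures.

1.79 J

k = Gd⁴/(8D³N_a) = (76.6×10³)(10.1⁴)/(8·135.0³·15) = 2.6998 N/mm
U = ½kδ² = 0.5 × 2.6998 × 36.4² = 1788.6 N·mm = 1.7886 J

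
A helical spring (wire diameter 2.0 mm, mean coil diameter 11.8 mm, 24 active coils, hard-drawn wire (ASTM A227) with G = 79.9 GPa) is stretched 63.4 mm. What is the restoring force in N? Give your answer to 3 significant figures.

257 N

k = Gd⁴/(8D³N_a) = (79.9×10³)(2.0⁴)/(8·11.8³·24) = 4.0525 N/mm
F = k·δ = 4.0525 × 63.4 = 256.93 N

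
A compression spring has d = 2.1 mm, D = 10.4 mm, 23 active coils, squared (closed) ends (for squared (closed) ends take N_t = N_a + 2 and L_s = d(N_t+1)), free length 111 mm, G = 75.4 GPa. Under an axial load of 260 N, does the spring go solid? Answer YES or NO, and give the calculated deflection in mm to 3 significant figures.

NO, δ = 36.7 mm

k = Gd⁴/(8D³N_a) = (75.4×10³)(2.1⁴)/(8·10.4³·23) = 7.0849 N/mm
N_t = 25; L_s = 2.1·26 = 54.6 mm; δ_solid = L₀ − L_s = 111 − 54.6 = 56.4 mm
δ = F/k = 260/7.0849 = 36.698 mm
δ < δ_solid → spring does not go solid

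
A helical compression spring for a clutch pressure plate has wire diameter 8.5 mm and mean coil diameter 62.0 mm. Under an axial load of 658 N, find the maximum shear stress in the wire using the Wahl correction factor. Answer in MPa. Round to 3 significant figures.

204 MPa

Spring index C = D/d = 62.0/8.5 = 7.2941
K_W = (4C−1)/(4C−4) + 0.615/C = 28.176/25.176 + 0.0843 = 1.2035
τ₀ = 8FD/(πd³) = 8·658·62.0/(π·8.5³) = 326368/1929.3 = 169.16 MPa
τ_max = K·τ₀ = 1.2035 × 169.16 = 203.58 MPa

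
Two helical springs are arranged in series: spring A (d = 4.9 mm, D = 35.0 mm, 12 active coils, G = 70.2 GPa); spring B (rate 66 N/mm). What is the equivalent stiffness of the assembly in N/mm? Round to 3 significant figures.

8.56 N/mm

k_A = Gd⁴/(8D³N_a) = (70.2×10³)(4.9⁴)/(8·35.0³·12) = 9.8321 N/mm
Series: 1/k_eq = 1/9.8321 + 1/66 = 0.11686; k_eq = 8.5573 N/mm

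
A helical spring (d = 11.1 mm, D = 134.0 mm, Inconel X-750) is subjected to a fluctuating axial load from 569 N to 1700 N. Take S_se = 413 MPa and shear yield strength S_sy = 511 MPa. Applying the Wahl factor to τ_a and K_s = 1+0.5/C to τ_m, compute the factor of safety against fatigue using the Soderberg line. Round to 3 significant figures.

1.04

C = D/d = 134.0/11.1 = 12.0721; K_W = (4C−1)/(4C−4)+0.615/C = 1.1187; K_s = 1+0.5/C = 1.0414
F_a = (F_max−F_min)/2 = 565.5 N; F_m = (F_max+F_min)/2 = 1134.5 N
τ_a = K_W·8F_aD/(πd³) = 1.1187 × 141.09 = 157.84 MPa
τ_m = K_s·8F_mD/(πd³) = 1.0414 × 283.06 = 294.79 MPa
Soderberg: 1/n_f = τ_a/S_se + τ_m/S_sy = 157.84/413 + 294.79/511 = 0.38218 + 0.57688 = 0.95906
n_f = 1/0.95906 = 1.043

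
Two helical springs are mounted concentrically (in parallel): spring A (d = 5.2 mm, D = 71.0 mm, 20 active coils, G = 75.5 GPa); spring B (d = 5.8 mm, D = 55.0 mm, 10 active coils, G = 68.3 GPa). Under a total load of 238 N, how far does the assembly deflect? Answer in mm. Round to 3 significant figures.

35.1 mm

k_A = Gd⁴/(8D³N_a) = (75.5×10³)(5.2⁴)/(8·71.0³·20) = 0.96397 N/mm
k_B = Gd⁴/(8D³N_a) = (68.3×10³)(5.8⁴)/(8·55.0³·10) = 5.807 N/mm
Parallel: k_eq = 0.96397 + 5.807 = 6.771 N/mm
δ = F/k_eq = 238/6.771 = 35.15 mm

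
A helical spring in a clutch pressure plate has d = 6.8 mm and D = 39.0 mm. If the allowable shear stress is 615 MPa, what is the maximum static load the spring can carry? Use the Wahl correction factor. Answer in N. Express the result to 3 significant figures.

1540 N

C = D/d = 39.0/6.8 = 5.7353
K_W = (4C−1)/(4C−4) + 0.615/C = 21.941/18.941 + 0.1072 = 1.2656
τ_max = K·8FD/(πd³) → F_max = τ_allow·πd³/(8DK)
F_max = 615·π·6.8³/(8·39.0·1.2656) = 6.0751e+05/394.87 = 1538.5 N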